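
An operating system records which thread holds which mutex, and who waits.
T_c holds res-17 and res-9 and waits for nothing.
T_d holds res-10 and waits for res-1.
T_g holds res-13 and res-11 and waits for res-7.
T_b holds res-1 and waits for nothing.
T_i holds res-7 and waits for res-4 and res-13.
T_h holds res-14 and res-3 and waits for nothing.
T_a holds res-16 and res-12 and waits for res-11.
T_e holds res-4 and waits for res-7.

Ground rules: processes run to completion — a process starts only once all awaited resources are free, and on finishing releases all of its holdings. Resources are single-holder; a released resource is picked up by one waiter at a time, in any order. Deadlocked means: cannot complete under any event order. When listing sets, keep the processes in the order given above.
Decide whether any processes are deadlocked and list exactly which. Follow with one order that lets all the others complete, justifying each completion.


The deadlocked set is T_g, T_i, T_a and T_e.
Key observation: T_g -> T_i -> T_g is a circular wait — nothing in it can go first; T_e is caught in further circular waits and T_a waits into the deadlock from upstream.
One completion order for the rest: T_h, T_c, T_b, T_d.
Verifying each step:
  T_h: no waits; runs immediately, freeing res-14 and res-3
  T_c: no waits; runs immediately, freeing res-17 and res-9
  T_b: no waits; runs immediately, freeing res-1
  T_d: everything it awaited (res-1) is free; runs, freeing res-10


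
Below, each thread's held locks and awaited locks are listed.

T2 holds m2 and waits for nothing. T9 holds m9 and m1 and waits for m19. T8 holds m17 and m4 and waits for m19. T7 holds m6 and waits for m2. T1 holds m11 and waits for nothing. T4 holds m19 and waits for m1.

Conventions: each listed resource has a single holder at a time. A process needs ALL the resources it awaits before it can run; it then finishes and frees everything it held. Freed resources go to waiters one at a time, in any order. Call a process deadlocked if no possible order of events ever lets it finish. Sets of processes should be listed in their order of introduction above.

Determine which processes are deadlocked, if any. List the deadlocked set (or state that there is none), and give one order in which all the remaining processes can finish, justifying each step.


Deadlocked: T9, T8 and T4.
Key observation: the knot is the closed ring of waits T9 -> T4 -> T9; T8 waits into the deadlock from upstream.
One completion order for the rest: T1, T2, T7.
Check, step by step:
  T1: no waits; runs immediately, freeing m11
  T2: no waits; runs immediately, freeing m2
  run T7 (all its waits — m2 — are resolved); releases m6


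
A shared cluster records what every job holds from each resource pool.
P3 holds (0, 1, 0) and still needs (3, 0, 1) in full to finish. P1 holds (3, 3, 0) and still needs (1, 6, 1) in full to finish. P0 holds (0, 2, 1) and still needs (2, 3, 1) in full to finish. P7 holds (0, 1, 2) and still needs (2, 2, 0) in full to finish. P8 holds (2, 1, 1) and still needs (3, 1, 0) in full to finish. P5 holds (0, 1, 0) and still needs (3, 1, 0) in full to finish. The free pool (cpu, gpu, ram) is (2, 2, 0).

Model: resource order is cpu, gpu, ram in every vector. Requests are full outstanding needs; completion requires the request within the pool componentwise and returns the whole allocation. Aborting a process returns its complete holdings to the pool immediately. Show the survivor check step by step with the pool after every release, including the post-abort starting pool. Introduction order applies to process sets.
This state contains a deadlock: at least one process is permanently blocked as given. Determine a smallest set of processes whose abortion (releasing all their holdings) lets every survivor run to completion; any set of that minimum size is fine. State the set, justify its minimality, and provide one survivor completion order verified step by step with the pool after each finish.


Minimum abort set: P3.
Key observation: before aborting P3, P1 was permanently blocked — no order could ever run it; afterwards it completes at step 3.
Minimality: the empty abort set fails — the state is deadlocked as it stands.
Survivors finish in the order: P7, P0, P1, P5, P8. Step-by-step check (pool after the aborts first):
  pool = (2, 3, 0)
  run P7 (needs (2, 2, 0), free (2, 3, 0)); after release of (0, 1, 2) the pool is (2, 4, 2)
  run P0 (needs (2, 3, 1), free (2, 4, 2)); after release of (0, 2, 1) the pool is (2, 6, 3)
  run P1 (needs (1, 6, 1), free (2, 6, 3)); after release of (3, 3, 0) the pool is (5, 9, 3)
  run P5 (needs (3, 1, 0), free (5, 9, 3)); after release of (0, 1, 0) the pool is (5, 10, 3)
  run P8 (needs (3, 1, 0), free (5, 10, 3)); after release of (2, 1, 1) the pool is (7, 11, 4)


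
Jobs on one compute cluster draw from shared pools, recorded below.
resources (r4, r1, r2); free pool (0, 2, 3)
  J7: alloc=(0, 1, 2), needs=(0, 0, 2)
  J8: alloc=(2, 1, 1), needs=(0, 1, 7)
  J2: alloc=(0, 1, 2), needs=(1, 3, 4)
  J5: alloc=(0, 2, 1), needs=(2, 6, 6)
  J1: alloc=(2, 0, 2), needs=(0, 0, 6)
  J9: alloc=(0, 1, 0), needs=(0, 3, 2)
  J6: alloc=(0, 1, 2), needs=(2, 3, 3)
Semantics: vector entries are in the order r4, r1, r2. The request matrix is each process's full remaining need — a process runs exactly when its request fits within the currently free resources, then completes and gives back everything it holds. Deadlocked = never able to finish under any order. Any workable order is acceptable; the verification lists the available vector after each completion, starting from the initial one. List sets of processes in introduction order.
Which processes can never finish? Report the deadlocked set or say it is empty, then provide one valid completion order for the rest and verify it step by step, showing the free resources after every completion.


Deadlocked set: J8, J2, J5, J1 and J6.
Key observation: after J7, J9 the pool peaks at (0, 4, 5), and each blocked process is short somewhere: J8 on r2; J2 on r4; J5 on r4, r1, r2; J1 on r2; J6 on r4.
A valid finishing order for the others: J7, J9. Step-by-step check:
  pool = (0, 2, 3)
  run J7 (needs (0, 0, 2), free (0, 2, 3)); after release of (0, 1, 2) the pool is (0, 3, 5)
  run J9 (needs (0, 3, 2), free (0, 3, 5)); after release of (0, 1, 0) the pool is (0, 4, 5)
None of the blocked processes ever fits:
  J8 cannot run: need (0, 1, 7) vs free (0, 4, 5) (insufficient r2)
  J2 cannot run: need (1, 3, 4) vs free (0, 4, 5) (insufficient r4)
  J5 cannot run: need (2, 6, 6) vs free (0, 4, 5) (insufficient r4, r1 and r2)
  J1 cannot run: need (0, 0, 6) vs free (0, 4, 5) (insufficient r2)
  J6 cannot run: need (2, 3, 3) vs free (0, 4, 5) (insufficient r4)


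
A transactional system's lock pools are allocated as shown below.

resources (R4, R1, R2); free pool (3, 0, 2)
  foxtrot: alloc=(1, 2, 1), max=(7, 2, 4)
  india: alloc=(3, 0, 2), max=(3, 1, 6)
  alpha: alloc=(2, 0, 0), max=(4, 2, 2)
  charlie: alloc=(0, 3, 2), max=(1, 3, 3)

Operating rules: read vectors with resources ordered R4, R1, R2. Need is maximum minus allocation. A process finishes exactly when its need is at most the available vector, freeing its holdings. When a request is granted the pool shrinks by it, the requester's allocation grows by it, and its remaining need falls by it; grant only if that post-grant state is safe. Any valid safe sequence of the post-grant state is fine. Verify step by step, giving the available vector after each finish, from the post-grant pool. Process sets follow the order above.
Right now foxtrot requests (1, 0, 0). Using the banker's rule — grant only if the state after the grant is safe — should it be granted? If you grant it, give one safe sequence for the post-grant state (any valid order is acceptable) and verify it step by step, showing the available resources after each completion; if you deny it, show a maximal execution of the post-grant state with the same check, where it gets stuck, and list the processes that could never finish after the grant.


GRANT: granting preserves safety; a valid post-grant sequence is charlie, india, alpha, foxtrot.
Key observation: the grant leaves (2, 0, 2) free — enough for charlie, whose release restarts the cascade.
Verifying the post-grant state step by step:
  pool = (2, 0, 2)
  charlie: need (1, 0, 1) fits (2, 0, 2); releases (0, 3, 2), pool now (2, 3, 4)
  india: need (0, 1, 4) fits (2, 3, 4); releases (3, 0, 2), pool now (5, 3, 6)
  alpha: need (2, 2, 2) fits (5, 3, 6); releases (2, 0, 0), pool now (7, 3, 6)
  foxtrot: need (5, 0, 3) fits (7, 3, 6); releases (2, 2, 1), pool now (9, 5, 7)


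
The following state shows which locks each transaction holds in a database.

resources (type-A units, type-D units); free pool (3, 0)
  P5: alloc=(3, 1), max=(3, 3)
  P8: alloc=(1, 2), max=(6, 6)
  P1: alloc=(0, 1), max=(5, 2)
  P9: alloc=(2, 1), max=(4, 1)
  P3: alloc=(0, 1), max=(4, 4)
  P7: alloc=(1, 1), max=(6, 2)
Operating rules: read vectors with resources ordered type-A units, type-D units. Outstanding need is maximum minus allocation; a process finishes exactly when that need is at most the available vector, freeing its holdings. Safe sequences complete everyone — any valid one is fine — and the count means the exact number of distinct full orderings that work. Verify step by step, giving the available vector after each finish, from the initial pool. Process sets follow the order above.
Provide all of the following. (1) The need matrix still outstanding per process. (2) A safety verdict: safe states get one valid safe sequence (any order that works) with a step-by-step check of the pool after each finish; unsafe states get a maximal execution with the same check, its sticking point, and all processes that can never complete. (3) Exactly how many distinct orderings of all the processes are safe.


(1) Need matrix, components ordered type-A units, type-D units:
  P5: (0, 2)
  P8: (5, 4)
  P1: (5, 1)
  P9: (2, 0)
  P3: (4, 3)
  P7: (5, 1)
(2) SAFE, for example via the order P9, P7, P1, P3, P5, P8.
Key observation: the order's first zero-slack moment is P7 ((5, 1) needed, (5, 1) free — a requested resource with nothing to spare).
Step-by-step check:
  pool = (3, 0)
  P9 needs (2, 0) <= (3, 0) -> finishes; pool += (2, 1) = (5, 1)
  P7 needs (5, 1) <= (5, 1) -> finishes; pool += (1, 1) = (6, 2)
  P1 needs (5, 1) <= (6, 2) -> finishes; pool += (0, 1) = (6, 3)
  P3 needs (4, 3) <= (6, 3) -> finishes; pool += (0, 1) = (6, 4)
  P5 needs (0, 2) <= (6, 4) -> finishes; pool += (3, 1) = (9, 5)
  P8 needs (5, 4) <= (9, 5) -> finishes; pool += (1, 2) = (10, 7)
(3) Precisely 16 of the possible complete orderings are safe sequences.


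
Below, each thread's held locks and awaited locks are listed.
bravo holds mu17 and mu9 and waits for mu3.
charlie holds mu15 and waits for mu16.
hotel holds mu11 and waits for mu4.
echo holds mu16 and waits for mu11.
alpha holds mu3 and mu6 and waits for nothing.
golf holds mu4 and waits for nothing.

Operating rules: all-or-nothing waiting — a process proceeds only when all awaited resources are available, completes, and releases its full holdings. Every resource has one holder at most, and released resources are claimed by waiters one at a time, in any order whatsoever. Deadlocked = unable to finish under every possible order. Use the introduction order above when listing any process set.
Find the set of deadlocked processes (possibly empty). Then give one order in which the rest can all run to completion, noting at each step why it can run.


The deadlocked set is empty.
Key observation: the wait relation is loop-free; peeling off processes with no waits unwinds the whole state.
The rest can finish in the order golf, alpha, hotel, echo, bravo, charlie.
Verifying each step:
  golf waits on nothing -> runs at once and releases mu4
  alpha waits on nothing -> runs at once and releases mu3 and mu6
  run hotel (all its waits — mu4 — are resolved); releases mu11
  run echo (all its waits — mu11 — are resolved); releases mu16
  run bravo (all its waits — mu3 — are resolved); releases mu17 and mu9
  run charlie (all its waits — mu16 — are resolved); releases mu15


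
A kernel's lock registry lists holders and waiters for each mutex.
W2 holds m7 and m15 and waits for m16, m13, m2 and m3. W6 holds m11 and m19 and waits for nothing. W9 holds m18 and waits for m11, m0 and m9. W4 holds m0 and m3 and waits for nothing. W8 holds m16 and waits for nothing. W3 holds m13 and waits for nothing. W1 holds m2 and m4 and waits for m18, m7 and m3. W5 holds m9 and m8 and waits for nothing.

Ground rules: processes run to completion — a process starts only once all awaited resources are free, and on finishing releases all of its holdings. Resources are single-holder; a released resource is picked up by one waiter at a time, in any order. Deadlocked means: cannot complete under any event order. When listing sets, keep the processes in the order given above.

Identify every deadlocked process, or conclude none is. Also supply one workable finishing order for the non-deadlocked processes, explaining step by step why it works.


The deadlocked set is W2 and W1.
Key observation: the knot is the closed ring of waits W2 -> W1 -> W2; no other process is dragged down with it.
The rest can finish in the order W3, W8, W6, W5, W4, W9.
Verifying each step:
  run W3 (it waits on nothing); releases m13
  run W8 (it waits on nothing); releases m16
  run W6 (it waits on nothing); releases m11 and m19
  run W5 (it waits on nothing); releases m9 and m8
  run W4 (it waits on nothing); releases m0 and m3
  W9 waits on m11, m0 and m9 — all released -> runs and releases m18


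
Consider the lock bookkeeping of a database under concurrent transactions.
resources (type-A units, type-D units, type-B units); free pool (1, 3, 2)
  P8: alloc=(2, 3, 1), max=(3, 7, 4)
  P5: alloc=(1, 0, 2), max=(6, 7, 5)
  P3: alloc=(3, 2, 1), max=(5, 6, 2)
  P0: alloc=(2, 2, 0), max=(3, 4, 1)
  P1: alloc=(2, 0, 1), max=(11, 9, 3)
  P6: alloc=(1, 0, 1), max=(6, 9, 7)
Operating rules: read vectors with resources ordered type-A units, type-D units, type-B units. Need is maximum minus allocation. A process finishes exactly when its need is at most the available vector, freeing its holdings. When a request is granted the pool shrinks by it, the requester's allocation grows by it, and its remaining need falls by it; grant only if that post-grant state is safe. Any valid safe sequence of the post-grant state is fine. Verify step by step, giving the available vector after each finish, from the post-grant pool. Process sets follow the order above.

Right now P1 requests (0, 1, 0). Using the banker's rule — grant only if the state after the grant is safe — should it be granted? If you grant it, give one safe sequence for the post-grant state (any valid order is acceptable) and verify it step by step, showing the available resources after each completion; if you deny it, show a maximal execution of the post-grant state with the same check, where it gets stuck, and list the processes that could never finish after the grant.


GRANT: granting preserves safety; a valid post-grant sequence is P0, P3, P8, P5, P1, P6.
Key observation: (1, 2, 2) free after granting still covers P0 first, and each release covers the next.
Verifying the post-grant state step by step:
  pool = (1, 2, 2)
  P0 needs (1, 2, 1) <= (1, 2, 2) -> finishes; pool += (2, 2, 0) = (3, 4, 2)
  P3 needs (2, 4, 1) <= (3, 4, 2) -> finishes; pool += (3, 2, 1) = (6, 6, 3)
  P8 needs (1, 4, 3) <= (6, 6, 3) -> finishes; pool += (2, 3, 1) = (8, 9, 4)
  P5 needs (5, 7, 3) <= (8, 9, 4) -> finishes; pool += (1, 0, 2) = (9, 9, 6)
  P1 needs (9, 8, 2) <= (9, 9, 6) -> finishes; pool += (2, 1, 1) = (11, 10, 7)
  P6 needs (5, 9, 6) <= (11, 10, 7) -> finishes; pool += (1, 0, 1) = (12, 10, 8)


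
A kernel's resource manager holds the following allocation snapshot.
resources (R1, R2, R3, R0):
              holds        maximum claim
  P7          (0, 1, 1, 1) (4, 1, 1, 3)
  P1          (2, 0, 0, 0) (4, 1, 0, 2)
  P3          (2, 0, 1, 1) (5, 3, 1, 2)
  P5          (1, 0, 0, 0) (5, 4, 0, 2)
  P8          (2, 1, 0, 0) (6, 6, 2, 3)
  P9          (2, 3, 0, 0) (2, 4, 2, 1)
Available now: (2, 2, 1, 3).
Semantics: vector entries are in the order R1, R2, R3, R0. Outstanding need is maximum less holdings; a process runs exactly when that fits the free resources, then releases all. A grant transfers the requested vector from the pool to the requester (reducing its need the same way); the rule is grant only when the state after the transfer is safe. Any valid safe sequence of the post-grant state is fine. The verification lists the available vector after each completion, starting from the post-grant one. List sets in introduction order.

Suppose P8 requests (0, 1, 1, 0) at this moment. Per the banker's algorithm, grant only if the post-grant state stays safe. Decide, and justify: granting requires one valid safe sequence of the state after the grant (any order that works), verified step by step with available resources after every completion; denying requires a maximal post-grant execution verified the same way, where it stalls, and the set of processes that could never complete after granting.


DENY. Granting would leave the state unsafe.
Key observation: after P1, P7 the pool peaks at (4, 2, 1, 4), and each blocked process is short somewhere: P3 on R2; P5 on R2; P8 on R2; P9 on R3.
On the post-grant state, P1, P7 is a maximal run — nothing extends it. Walking it through:
  pool = (2, 1, 0, 3)
  run P1 (needs (2, 1, 0, 2), free (2, 1, 0, 3)); after release of (2, 0, 0, 0) the pool is (4, 1, 0, 3)
  run P7 (needs (4, 0, 0, 2), free (4, 1, 0, 3)); after release of (0, 1, 1, 1) the pool is (4, 2, 1, 4)
  blocked: P3 wants (3, 3, 0, 1), pool (4, 2, 1, 4) — not enough R2
  blocked: P5 wants (4, 4, 0, 2), pool (4, 2, 1, 4) — not enough R2
  blocked: P8 wants (4, 4, 1, 3), pool (4, 2, 1, 4) — not enough R2
  blocked: P9 wants (0, 1, 2, 1), pool (4, 2, 1, 4) — not enough R3
Post-grant, the permanently blocked set is P3, P5, P8 and P9.


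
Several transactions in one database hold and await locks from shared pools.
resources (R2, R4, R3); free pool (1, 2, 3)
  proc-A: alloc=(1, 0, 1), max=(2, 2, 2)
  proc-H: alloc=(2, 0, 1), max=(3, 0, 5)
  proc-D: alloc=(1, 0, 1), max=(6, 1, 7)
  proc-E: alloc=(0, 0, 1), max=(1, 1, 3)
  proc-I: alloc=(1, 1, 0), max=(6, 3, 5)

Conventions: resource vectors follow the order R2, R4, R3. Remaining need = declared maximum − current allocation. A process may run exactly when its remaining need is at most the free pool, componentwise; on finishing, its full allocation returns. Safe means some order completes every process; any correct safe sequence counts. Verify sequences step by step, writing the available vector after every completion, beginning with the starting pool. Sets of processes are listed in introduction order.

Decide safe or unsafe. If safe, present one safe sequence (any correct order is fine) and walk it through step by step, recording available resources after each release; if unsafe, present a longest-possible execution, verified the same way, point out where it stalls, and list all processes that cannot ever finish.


UNSAFE — no complete ordering exists.
Key observation: the pool after proc-A, proc-H, proc-E is (4, 2, 6); every surviving request exceeds it in R2, so progress ends there.
Going as far as possible: proc-A, proc-H, proc-E; after that, nothing fits. Verifying each step:
  pool = (1, 2, 3)
  proc-A: need (1, 2, 1) fits (1, 2, 3); releases (1, 0, 1), pool now (2, 2, 4)
  proc-H: need (1, 0, 4) fits (2, 2, 4); releases (2, 0, 1), pool now (4, 2, 5)
  proc-E: need (1, 1, 2) fits (4, 2, 5); releases (0, 0, 1), pool now (4, 2, 6)
  proc-D cannot run: need (5, 1, 6) vs free (4, 2, 6) (insufficient R2)
  proc-I cannot run: need (5, 2, 5) vs free (4, 2, 6) (insufficient R2)
Permanently blocked: proc-D and proc-I.


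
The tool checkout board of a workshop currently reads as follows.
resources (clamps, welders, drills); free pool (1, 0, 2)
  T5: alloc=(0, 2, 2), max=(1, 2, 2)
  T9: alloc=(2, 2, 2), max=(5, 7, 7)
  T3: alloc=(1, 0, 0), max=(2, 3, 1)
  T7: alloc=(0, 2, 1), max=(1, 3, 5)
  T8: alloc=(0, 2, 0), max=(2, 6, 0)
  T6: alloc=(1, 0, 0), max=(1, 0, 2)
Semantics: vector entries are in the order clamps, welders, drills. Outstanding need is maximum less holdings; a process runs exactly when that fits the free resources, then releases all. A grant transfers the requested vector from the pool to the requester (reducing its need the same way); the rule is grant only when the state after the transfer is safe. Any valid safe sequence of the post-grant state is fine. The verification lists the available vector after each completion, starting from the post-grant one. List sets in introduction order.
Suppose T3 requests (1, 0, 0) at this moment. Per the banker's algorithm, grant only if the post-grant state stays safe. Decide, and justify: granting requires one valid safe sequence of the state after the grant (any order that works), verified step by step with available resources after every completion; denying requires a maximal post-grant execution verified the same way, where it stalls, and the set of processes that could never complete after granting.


GRANT — the state after the grant stays safe, e.g. via T6, T5, T7, T3, T8, T9.
Key observation: after the grant the pool drops to (0, 0, 2), which still lets T6 finish first and unwind the rest.
Step-by-step check of the post-grant state:
  pool = (0, 0, 2)
  T6 needs (0, 0, 2) <= (0, 0, 2) -> finishes; pool += (1, 0, 0) = (1, 0, 2)
  T5 needs (1, 0, 0) <= (1, 0, 2) -> finishes; pool += (0, 2, 2) = (1, 2, 4)
  T7 needs (1, 1, 4) <= (1, 2, 4) -> finishes; pool += (0, 2, 1) = (1, 4, 5)
  T3 needs (0, 3, 1) <= (1, 4, 5) -> finishes; pool += (2, 0, 0) = (3, 4, 5)
  T8 needs (2, 4, 0) <= (3, 4, 5) -> finishes; pool += (0, 2, 0) = (3, 6, 5)
  T9 needs (3, 5, 5) <= (3, 6, 5) -> finishes; pool += (2, 2, 2) = (5, 8, 7)


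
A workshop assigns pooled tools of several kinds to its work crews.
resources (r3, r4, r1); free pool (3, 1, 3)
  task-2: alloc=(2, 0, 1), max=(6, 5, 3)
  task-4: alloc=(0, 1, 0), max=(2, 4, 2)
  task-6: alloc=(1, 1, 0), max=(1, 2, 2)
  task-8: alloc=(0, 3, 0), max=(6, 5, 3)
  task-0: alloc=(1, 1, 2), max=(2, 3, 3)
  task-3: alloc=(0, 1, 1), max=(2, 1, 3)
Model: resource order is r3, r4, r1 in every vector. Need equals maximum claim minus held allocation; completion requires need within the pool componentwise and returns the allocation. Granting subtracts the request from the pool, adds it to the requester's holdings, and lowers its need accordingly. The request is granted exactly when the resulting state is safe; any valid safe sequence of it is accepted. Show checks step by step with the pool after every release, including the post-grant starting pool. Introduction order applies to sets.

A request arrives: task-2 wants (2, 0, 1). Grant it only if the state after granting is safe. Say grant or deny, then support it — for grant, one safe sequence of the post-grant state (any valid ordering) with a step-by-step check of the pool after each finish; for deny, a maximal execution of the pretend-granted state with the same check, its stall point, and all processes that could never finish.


GRANT. The post-grant state is safe; one safe sequence: task-6, task-0, task-3, task-4, task-2, task-8.
Key observation: post-grant, (1, 1, 2) remains, and an order beginning with task-6 completes everyone.
Check on the post-grant state, step by step:
  pool = (1, 1, 2)
  task-6 needs (0, 1, 2) <= (1, 1, 2) -> finishes; pool += (1, 1, 0) = (2, 2, 2)
  task-0 needs (1, 2, 1) <= (2, 2, 2) -> finishes; pool += (1, 1, 2) = (3, 3, 4)
  task-3 needs (2, 0, 2) <= (3, 3, 4) -> finishes; pool += (0, 1, 1) = (3, 4, 5)
  task-4 needs (2, 3, 2) <= (3, 4, 5) -> finishes; pool += (0, 1, 0) = (3, 5, 5)
  task-2 needs (2, 5, 1) <= (3, 5, 5) -> finishes; pool += (4, 0, 2) = (7, 5, 7)
  task-8 needs (6, 2, 3) <= (7, 5, 7) -> finishes; pool += (0, 3, 0) = (7, 8, 7)


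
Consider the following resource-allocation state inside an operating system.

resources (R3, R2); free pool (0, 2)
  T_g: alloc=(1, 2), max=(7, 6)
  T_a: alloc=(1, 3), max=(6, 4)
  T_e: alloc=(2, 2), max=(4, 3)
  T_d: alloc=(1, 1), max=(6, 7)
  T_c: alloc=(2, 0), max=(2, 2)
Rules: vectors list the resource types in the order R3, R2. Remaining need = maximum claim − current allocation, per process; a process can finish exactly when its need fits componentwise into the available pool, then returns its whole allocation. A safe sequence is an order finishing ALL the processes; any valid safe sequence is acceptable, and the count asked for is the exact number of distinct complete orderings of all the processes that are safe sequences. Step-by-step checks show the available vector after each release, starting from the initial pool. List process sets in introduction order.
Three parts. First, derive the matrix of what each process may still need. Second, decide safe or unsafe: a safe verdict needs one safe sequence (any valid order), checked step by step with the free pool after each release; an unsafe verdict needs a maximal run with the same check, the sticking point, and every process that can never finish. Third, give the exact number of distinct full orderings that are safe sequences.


(1) Remaining need (order R3, R2):
  T_g: (6, 4)
  T_a: (5, 1)
  T_e: (2, 1)
  T_d: (5, 6)
  T_c: (0, 2)
(2) UNSAFE.
Key observation: the wall is R3: completing T_c, T_e brings the pool only to (4, 4), and all the rest need more.
A maximal execution: T_c, T_e — then nothing else fits. Walking it through:
  pool = (0, 2)
  run T_c (needs (0, 2), free (0, 2)); after release of (2, 0) the pool is (2, 2)
  run T_e (needs (2, 1), free (2, 2)); after release of (2, 2) the pool is (4, 4)
  blocked: T_g wants (6, 4), pool (4, 4) — not enough R3
  blocked: T_a wants (5, 1), pool (4, 4) — not enough R3
  blocked: T_d wants (5, 6), pool (4, 4) — not enough R3 and R2
Never able to finish: T_g, T_a and T_d.
(3) Precisely 0 of the possible complete orderings are safe sequences.


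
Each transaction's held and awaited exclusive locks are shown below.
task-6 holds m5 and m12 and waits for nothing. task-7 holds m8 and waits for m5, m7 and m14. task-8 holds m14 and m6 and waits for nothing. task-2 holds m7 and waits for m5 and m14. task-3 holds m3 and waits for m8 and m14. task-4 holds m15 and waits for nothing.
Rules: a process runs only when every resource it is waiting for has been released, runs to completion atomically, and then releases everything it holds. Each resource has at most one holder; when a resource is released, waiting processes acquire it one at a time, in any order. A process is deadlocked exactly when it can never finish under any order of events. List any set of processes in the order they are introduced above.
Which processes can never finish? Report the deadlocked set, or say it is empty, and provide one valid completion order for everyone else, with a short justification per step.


The deadlocked set is empty.
Key observation: no waiting chain loops back on itself — every chain ends at a process that waits on nothing, so everyone eventually runs.
A valid finishing order for the others: task-4, task-8, task-6, task-2, task-7, task-3.
Step-by-step check:
  task-4 waits on nothing -> runs at once and releases m15
  task-8 waits on nothing -> runs at once and releases m14 and m6
  task-6 waits on nothing -> runs at once and releases m5 and m12
  task-2 waits on m5 and m14 — all released -> runs and releases m7
  task-7 waits on m5, m7 and m14 — all released -> runs and releases m8
  task-3 waits on m8 and m14 — all released -> runs and releases m3


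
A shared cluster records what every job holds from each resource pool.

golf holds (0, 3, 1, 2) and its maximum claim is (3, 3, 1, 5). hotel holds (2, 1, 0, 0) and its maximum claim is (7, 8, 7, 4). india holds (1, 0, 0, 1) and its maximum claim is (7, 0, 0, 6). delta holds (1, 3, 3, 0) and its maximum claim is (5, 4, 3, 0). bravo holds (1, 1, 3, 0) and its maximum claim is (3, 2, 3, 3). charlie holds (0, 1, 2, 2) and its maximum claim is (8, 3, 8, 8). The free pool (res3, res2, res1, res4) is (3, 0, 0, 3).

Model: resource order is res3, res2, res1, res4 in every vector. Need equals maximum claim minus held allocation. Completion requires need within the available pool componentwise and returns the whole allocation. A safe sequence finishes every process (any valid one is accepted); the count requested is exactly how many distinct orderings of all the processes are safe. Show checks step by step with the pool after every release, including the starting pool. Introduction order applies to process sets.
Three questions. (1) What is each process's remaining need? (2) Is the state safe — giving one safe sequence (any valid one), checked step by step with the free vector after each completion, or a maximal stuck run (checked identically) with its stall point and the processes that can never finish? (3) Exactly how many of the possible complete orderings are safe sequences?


(1) Need matrix, components ordered res3, res2, res1, res4:
  golf: (3, 0, 0, 3)
  hotel: (5, 7, 7, 4)
  india: (6, 0, 0, 5)
  delta: (4, 1, 0, 0)
  bravo: (2, 1, 0, 3)
  charlie: (8, 2, 6, 6)
(2) SAFE — a valid safe sequence is golf, bravo, delta, hotel, india, charlie.
Key observation: the order's first zero-slack moment is golf ((3, 0, 0, 3) needed, (3, 0, 0, 3) free — a requested resource with nothing to spare).
Walking it through:
  pool = (3, 0, 0, 3)
  run golf (needs (3, 0, 0, 3), free (3, 0, 0, 3)); after release of (0, 3, 1, 2) the pool is (3, 3, 1, 5)
  run bravo (needs (2, 1, 0, 3), free (3, 3, 1, 5)); after release of (1, 1, 3, 0) the pool is (4, 4, 4, 5)
  run delta (needs (4, 1, 0, 0), free (4, 4, 4, 5)); after release of (1, 3, 3, 0) the pool is (5, 7, 7, 5)
  run hotel (needs (5, 7, 7, 4), free (5, 7, 7, 5)); after release of (2, 1, 0, 0) the pool is (7, 8, 7, 5)
  run india (needs (6, 0, 0, 5), free (7, 8, 7, 5)); after release of (1, 0, 0, 1) the pool is (8, 8, 7, 6)
  run charlie (needs (8, 2, 6, 6), free (8, 8, 7, 6)); after release of (0, 1, 2, 2) the pool is (8, 9, 9, 8)
(3) Precisely 1 of the possible complete orderings is a safe sequence.


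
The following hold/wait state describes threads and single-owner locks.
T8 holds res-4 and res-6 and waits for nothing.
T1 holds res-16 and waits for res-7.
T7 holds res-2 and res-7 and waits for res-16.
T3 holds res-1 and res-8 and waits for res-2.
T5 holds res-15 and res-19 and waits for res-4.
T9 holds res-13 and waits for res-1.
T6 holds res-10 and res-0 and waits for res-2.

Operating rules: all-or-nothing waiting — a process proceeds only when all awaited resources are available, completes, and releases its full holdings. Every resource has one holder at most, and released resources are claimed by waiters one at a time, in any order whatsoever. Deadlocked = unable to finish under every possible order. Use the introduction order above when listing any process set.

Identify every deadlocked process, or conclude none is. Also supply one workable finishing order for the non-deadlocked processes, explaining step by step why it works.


Deadlocked set: T1, T7, T3, T9 and T6.
Key observation: nobody on the ring T1 -> T7 -> T1 can start until another member finishes, which never happens; T3, T9 and T6 wait into the deadlock from upstream.
One completion order for the rest: T8, T5.
Verifying each step:
  run T8 (it waits on nothing); releases res-4 and res-6
  T5: everything it awaited (res-4) is free; runs, freeing res-15 and res-19


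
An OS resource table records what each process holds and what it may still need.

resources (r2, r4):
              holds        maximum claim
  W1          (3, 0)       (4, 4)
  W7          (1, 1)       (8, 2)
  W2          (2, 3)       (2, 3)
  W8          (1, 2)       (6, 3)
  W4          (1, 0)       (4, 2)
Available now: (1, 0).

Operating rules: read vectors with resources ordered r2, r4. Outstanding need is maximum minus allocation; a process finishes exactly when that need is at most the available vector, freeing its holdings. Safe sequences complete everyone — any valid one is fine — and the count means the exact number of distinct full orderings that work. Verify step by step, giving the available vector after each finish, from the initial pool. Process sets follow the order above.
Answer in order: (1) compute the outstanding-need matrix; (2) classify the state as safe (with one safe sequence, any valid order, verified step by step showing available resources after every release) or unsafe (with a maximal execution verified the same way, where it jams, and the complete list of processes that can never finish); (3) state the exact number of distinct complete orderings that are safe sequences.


(1) Need matrix, components ordered r2, r4:
  W1: (1, 4)
  W7: (7, 1)
  W2: (0, 0)
  W8: (5, 1)
  W4: (3, 2)
(2) UNSAFE.
Key observation: after W2, W4 the pool peaks at (4, 3), and each blocked process is short somewhere: W1 on r4; W7 on r2; W8 on r2.
The run W2, W4 cannot be extended any further. Step-by-step check:
  pool = (1, 0)
  run W2 (needs (0, 0), free (1, 0)); after release of (2, 3) the pool is (3, 3)
  run W4 (needs (3, 2), free (3, 3)); after release of (1, 0) the pool is (4, 3)
  blocked: W1 wants (1, 4), pool (4, 3) — not enough r4
  blocked: W7 wants (7, 1), pool (4, 3) — not enough r2
  blocked: W8 wants (5, 1), pool (4, 3) — not enough r2
Processes that can never finish: W1, W7 and W8.
(3) Precisely 0 of the possible complete orderings are safe sequences.


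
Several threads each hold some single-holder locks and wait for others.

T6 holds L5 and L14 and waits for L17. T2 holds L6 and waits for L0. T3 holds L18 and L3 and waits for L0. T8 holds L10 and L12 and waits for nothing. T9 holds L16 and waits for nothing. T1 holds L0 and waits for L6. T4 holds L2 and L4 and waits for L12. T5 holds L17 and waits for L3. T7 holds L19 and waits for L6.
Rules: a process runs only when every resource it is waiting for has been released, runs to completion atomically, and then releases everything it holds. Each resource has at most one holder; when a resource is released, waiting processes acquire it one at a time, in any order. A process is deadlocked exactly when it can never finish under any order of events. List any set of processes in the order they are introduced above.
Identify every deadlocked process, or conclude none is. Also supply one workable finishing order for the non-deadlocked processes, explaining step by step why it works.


The deadlocked set is T6, T2, T3, T1, T5 and T7.
Key observation: the loop T1 -> T2 -> T1 blocks itself forever; T6, T3, T5 and T7 wait into the deadlock from upstream.
A valid finishing order for the others: T9, T8, T4.
Verifying each step:
  run T9 (it waits on nothing); releases L16
  run T8 (it waits on nothing); releases L10 and L12
  run T4 (all its waits — L12 — are resolved); releases L2 and L4


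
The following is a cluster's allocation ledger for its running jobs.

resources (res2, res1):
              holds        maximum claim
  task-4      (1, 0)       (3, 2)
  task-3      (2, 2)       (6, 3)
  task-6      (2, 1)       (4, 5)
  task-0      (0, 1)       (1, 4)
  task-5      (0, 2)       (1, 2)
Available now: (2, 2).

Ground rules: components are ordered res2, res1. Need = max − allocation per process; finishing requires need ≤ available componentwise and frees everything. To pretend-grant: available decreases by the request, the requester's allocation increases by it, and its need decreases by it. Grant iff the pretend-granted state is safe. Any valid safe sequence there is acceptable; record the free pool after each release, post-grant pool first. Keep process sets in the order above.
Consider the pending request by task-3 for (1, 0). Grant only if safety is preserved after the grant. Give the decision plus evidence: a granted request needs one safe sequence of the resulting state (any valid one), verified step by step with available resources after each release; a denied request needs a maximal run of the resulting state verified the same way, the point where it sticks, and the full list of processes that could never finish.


DENY — the pretend-granted state is unsafe.
Key observation: res2 is the bottleneck — with task-5, task-0 done the pool holds (1, 5), short of every remaining need.
Pretend the grant happened; the run task-5, task-0 goes as far as possible. Verifying each step:
  pool = (1, 2)
  task-5 needs (1, 0) <= (1, 2) -> finishes; pool += (0, 2) = (1, 4)
  task-0 needs (1, 3) <= (1, 4) -> finishes; pool += (0, 1) = (1, 5)
  blocked: task-4 wants (2, 2), pool (1, 5) — not enough res2
  blocked: task-3 wants (3, 1), pool (1, 5) — not enough res2
  blocked: task-6 wants (2, 4), pool (1, 5) — not enough res2
Processes that could never finish after the grant: task-4, task-3 and task-6.


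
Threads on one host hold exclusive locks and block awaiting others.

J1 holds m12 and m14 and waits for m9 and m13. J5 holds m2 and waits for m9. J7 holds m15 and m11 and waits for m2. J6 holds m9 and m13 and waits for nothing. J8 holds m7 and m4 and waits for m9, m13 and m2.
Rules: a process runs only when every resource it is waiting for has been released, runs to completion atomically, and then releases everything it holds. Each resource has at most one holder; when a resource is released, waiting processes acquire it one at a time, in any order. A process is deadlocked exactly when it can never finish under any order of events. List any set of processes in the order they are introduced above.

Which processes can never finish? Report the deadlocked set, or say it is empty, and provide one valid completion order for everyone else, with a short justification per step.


Nothing here is deadlocked.
Key observation: no waiting chain loops back on itself — every chain ends at a process that waits on nothing, so everyone eventually runs.
A valid finishing order for the others: J6, J5, J7, J1, J8.
Step-by-step check:
  run J6 (it waits on nothing); releases m9 and m13
  J5 waits on m9 — all released -> runs and releases m2
  J7 waits on m2 — all released -> runs and releases m15 and m11
  J1 waits on m9 and m13 — all released -> runs and releases m12 and m14
  J8 waits on m9, m13 and m2 — all released -> runs and releases m7 and m4


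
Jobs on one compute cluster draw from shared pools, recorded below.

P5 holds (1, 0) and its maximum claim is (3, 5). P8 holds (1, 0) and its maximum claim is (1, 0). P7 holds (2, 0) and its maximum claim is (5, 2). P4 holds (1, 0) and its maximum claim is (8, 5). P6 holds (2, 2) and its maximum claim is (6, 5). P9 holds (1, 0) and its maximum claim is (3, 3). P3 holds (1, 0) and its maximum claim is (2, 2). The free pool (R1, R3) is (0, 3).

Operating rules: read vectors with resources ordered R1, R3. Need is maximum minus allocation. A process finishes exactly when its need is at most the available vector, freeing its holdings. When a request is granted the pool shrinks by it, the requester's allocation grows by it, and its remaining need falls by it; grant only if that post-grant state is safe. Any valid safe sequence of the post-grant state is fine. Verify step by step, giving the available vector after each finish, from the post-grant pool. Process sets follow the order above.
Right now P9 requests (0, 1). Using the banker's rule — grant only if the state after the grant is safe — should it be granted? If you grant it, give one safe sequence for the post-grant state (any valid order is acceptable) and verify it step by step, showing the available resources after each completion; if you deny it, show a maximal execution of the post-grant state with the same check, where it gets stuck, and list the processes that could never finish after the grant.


GRANT: granting preserves safety; a valid post-grant sequence is P8, P3, P9, P7, P6, P5, P4.
Key observation: with (0, 2) left after the transfer, P8 can run at once — the state stays safe.
Check on the post-grant state, step by step:
  pool = (0, 2)
  P8 needs (0, 0) <= (0, 2) -> finishes; pool += (1, 0) = (1, 2)
  P3 needs (1, 2) <= (1, 2) -> finishes; pool += (1, 0) = (2, 2)
  P9 needs (2, 2) <= (2, 2) -> finishes; pool += (1, 1) = (3, 3)
  P7 needs (3, 2) <= (3, 3) -> finishes; pool += (2, 0) = (5, 3)
  P6 needs (4, 3) <= (5, 3) -> finishes; pool += (2, 2) = (7, 5)
  P5 needs (2, 5) <= (7, 5) -> finishes; pool += (1, 0) = (8, 5)
  P4 needs (7, 5) <= (8, 5) -> finishes; pool += (1, 0) = (9, 5)
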